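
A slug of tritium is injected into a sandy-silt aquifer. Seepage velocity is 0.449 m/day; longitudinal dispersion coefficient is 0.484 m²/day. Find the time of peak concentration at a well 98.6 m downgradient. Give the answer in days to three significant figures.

217 days

For the 1D instantaneous-source solution, setting ∂C/∂t = 0 at fixed x gives v²t² + 2Dt − x² = 0, so t = (√(D² + v²x²) − D)/v².
√(D² + v²x²) = √(0.484² + 0.449² × 98.6²) = 44.27; v² = 0.201601.
t = (44.27 − 0.484)/0.201601 = 217 days (vs. the pure-advection estimate x/v = 220 d).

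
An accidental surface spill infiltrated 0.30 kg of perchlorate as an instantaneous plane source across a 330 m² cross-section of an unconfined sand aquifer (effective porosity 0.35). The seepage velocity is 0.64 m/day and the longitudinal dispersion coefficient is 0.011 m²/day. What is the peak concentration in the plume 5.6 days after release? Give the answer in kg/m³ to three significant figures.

0.00295 kg/m³

The peak of an instantaneous 1D plume sits at x = vt; there the Gaussian factor is 1 and C_max = M/(n_e·A·√(4πDt)), where n_e·A is the pore area the mass is dissolved in.
√(4πDt) = √(4π × 0.011 × 5.6) = 0.8798 m, so C_max = 0.30/(0.35 × 330 × 0.8798) = 0.00295 kg/m³.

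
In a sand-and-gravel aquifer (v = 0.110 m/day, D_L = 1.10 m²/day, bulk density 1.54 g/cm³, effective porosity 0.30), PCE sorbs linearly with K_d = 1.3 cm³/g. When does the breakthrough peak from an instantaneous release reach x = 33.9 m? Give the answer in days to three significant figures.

1770 days

Retardation factor R = 1 + ρ_b·K_d/n = 1 + 1.54 × 1.3/0.30 = 7.673.
Sorption retards both mechanisms: v_R = v/R = 0.01434 m/day, D_R = D/R = 0.1434 m²/day.
Peak time from v_R²t² + 2D_R t − x² = 0: t = (√(D_R² + v_R²x²) − D_R)/v_R².
√(D_R² + v_R²x²) = √(0.1434² + 0.01434² × 33.9²) = 0.5068; v_R² = 0.0002056.
t = (0.5068 − 0.1434)/0.0002056 = 1770 days.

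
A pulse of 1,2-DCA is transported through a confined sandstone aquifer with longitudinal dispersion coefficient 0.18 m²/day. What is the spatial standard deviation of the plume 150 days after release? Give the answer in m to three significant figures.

7.35 m

Dispersive spreading gives a Gaussian with σ² = 2Dt; advection only shifts the center.
σ = √(2 × 0.18 × 150) = 7.35 m.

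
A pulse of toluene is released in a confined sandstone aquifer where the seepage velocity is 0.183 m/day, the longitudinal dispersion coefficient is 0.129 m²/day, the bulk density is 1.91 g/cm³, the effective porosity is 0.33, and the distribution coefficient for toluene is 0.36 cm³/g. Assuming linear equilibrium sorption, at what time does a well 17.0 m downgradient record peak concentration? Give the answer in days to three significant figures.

Retardation factor R = 1 + ρ_b·K_d/n = 1 + 1.91 × 0.36/0.33 = 3.084.
Sorption retards both mechanisms: v_R = v/R = 0.05934 m/day, D_R = D/R = 0.04183 m²/day.
Peak time from v_R²t² + 2D_R t − x² = 0: t = (√(D_R² + v_R²x²) − D_R)/v_R².
√(D_R² + v_R²x²) = √(0.04183² + 0.05934² × 17.0²) = 1.010; v_R² = 0.003521.
t = (1.010 − 0.04183)/0.003521 = 275 days.

275 days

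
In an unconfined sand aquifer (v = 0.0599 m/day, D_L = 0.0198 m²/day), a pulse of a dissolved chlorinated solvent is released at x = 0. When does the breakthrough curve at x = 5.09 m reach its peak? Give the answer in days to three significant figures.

79.6 days

For the 1D instantaneous-source solution, setting ∂C/∂t = 0 at fixed x gives v²t² + 2Dt − x² = 0, so t = (√(D² + v²x²) − D)/v².
√(D² + v²x²) = √(0.0198² + 0.0599² × 5.09²) = 0.3055; v² = 0.00358801.
t = (0.3055 − 0.0198)/0.00358801 = 79.6 days (vs. the pure-advection estimate x/v = 85.0 d).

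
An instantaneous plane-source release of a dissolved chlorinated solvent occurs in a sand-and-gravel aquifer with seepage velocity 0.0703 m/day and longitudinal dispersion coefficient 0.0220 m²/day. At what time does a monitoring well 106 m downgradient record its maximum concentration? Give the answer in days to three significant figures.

For the 1D instantaneous-source solution, setting ∂C/∂t = 0 at fixed x gives v²t² + 2Dt − x² = 0, so t = (√(D² + v²x²) − D)/v².
√(D² + v²x²) = √(0.0220² + 0.0703² × 106²) = 7.452; v² = 0.00494209.
t = (7.452 − 0.0220)/0.00494209 = 1500 days (vs. the pure-advection estimate x/v = 1510 d).

1500 days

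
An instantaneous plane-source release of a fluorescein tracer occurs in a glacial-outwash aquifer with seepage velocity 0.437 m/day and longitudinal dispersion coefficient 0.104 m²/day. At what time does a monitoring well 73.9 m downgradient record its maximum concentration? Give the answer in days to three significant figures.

For the 1D instantaneous-source solution, setting ∂C/∂t = 0 at fixed x gives v²t² + 2Dt − x² = 0, so t = (√(D² + v²x²) − D)/v².
√(D² + v²x²) = √(0.104² + 0.437² × 73.9²) = 32.29; v² = 0.190969.
t = (32.29 − 0.104)/0.190969 = 169 days (vs. the pure-advection estimate x/v = 169 d).

169 days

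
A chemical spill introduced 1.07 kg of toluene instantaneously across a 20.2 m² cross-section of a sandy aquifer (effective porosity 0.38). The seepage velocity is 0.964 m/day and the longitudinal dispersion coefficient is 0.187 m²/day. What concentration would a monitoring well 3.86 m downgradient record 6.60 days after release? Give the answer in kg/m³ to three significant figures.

For an instantaneous plane source, C(x,t) = M/(n_e·A·√(4πDt)) · exp(−(x−vt)²/(4Dt)), with n_e·A the pore (flow) area.
Plume center vt = 0.964 × 6.60 = 6.3624 m, so the well at 3.86 m is 2.5024 m upgradient of the peak.
√(4πDt) = 3.938 m, giving peak height M/(n_e·A·√(4πDt)) = 1.07/(0.38 × 20.2 × 3.938) = 0.03540 kg/m³.
(x−vt)²/(4Dt) = (-2.5024)²/(4 × 0.187 × 6.60) = 1.268; exp(−1.268) = 0.2814.
C = 0.03540 × 0.2814 = 0.00996 kg/m³.

0.00996 kg/m³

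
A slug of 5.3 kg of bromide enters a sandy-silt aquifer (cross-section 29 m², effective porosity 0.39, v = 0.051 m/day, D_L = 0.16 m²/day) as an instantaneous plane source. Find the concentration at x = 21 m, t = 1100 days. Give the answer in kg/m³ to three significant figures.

For an instantaneous plane source, C(x,t) = M/(n_e·A·√(4πDt)) · exp(−(x−vt)²/(4Dt)), with n_e·A the pore (flow) area.
Plume center vt = 0.051 × 1100 = 56.1 m, so the well at 21 m is 35.1 m upgradient of the peak.
√(4πDt) = 47.03 m, giving peak height M/(n_e·A·√(4πDt)) = 5.3/(0.39 × 29 × 47.03) = 0.009964 kg/m³.
(x−vt)²/(4Dt) = (-35.1)²/(4 × 0.16 × 1100) = 1.750; exp(−1.750) = 0.1738.
C = 0.009964 × 0.1738 = 0.00173 kg/m³.

0.00173 kg/m³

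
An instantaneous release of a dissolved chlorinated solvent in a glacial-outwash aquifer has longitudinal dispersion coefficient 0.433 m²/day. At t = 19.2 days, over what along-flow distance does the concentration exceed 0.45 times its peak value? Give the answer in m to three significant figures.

10.3 m

The plume is Gaussian with σ = √(2Dt) = √(2 × 0.433 × 19.2) = 4.078 m.
C/C_peak = exp(−Δx²/(2σ²)) = 0.45 ⇒ Δx = σ·√(−2 ln 0.45) = 4.078 × 1.264 = 5.155 m.
Width = 2Δx = 10.3 m.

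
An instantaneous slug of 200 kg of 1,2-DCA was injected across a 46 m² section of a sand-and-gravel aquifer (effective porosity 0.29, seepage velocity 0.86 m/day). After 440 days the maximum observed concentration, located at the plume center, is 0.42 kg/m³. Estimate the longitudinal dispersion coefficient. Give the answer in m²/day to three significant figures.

At the plume center C_max = M/(n_e·A·√(4πDt)), so D = M²/(4πt·(n_e·A·C_max)²).
n_e·A·C_max = 0.29 × 46 × 0.42 = 5.603 kg/m.
D = 200²/(4π × 440 × 5.603²) = 0.230 m²/day.

0.230 m²/day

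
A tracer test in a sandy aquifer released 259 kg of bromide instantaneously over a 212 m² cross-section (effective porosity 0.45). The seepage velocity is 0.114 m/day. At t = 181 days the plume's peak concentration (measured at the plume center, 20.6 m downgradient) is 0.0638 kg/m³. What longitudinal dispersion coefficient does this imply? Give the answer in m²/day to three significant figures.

0.796 m²/day

At the plume center C_max = M/(n_e·A·√(4πDt)), so D = M²/(4πt·(n_e·A·C_max)²).
n_e·A·C_max = 0.45 × 212 × 0.0638 = 6.087 kg/m.
D = 259²/(4π × 181 × 6.087²) = 0.796 m²/day.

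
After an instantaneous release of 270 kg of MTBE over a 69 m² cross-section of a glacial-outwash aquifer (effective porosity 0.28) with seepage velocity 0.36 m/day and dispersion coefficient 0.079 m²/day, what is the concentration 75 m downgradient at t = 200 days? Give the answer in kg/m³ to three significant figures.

0.860 kg/m³

For an instantaneous plane source, C(x,t) = M/(n_e·A·√(4πDt)) · exp(−(x−vt)²/(4Dt)), with n_e·A the pore (flow) area.
Plume center vt = 0.36 × 200 = 72 m, so the well at 75 m is 3 m downgradient of the peak.
√(4πDt) = 14.09 m, giving peak height M/(n_e·A·√(4πDt)) = 270/(0.28 × 69 × 14.09) = 0.9918 kg/m³.
(x−vt)²/(4Dt) = (3)²/(4 × 0.079 × 200) = 0.1424; exp(−0.1424) = 0.8673.
C = 0.9918 × 0.8673 = 0.860 kg/m³.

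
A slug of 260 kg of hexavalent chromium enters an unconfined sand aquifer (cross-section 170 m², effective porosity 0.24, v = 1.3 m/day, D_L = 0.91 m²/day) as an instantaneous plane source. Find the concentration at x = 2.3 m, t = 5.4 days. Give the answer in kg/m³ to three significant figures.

0.261 kg/m³

For an instantaneous plane source, C(x,t) = M/(n_e·A·√(4πDt)) · exp(−(x−vt)²/(4Dt)), with n_e·A the pore (flow) area.
Plume center vt = 1.3 × 5.4 = 7.02 m, so the well at 2.3 m is 4.72 m upgradient of the peak.
√(4πDt) = 7.858 m, giving peak height M/(n_e·A·√(4πDt)) = 260/(0.24 × 170 × 7.858) = 0.8110 kg/m³.
(x−vt)²/(4Dt) = (-4.72)²/(4 × 0.91 × 5.4) = 1.133; exp(−1.133) = 0.3221.
C = 0.8110 × 0.3221 = 0.261 kg/m³.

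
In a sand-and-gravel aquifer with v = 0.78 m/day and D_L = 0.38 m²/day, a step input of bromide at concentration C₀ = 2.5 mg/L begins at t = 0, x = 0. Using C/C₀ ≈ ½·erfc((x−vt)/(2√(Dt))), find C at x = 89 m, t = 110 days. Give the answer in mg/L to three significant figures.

For a continuous step input, C/C₀ ≈ ½·erfc((x−vt)/(2√(Dt))).
vt = 0.78 × 110 = 85.8 m and 2√(Dt) = 2√(0.38 × 110) = 12.93 m.
Argument (x−vt)/(2√(Dt)) = (89 − 85.8)/12.93 = 0.2475; ½·erfc(0.2475) = 0.3632.
C = 2.5 × 0.3632 = 0.908 mg/L.

0.908 mg/L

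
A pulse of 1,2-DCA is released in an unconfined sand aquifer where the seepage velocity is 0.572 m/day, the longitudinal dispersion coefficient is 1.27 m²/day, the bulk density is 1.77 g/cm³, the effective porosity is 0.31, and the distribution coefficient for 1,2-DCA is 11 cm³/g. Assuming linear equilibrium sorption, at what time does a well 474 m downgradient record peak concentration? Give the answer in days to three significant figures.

52600 days

Retardation factor R = 1 + ρ_b·K_d/n = 1 + 1.77 × 11/0.31 = 63.81.
Sorption retards both mechanisms: v_R = v/R = 0.008964 m/day, D_R = D/R = 0.01990 m²/day.
Peak time from v_R²t² + 2D_R t − x² = 0: t = (√(D_R² + v_R²x²) − D_R)/v_R².
√(D_R² + v_R²x²) = √(0.01990² + 0.008964² × 474²) = 4.249; v_R² = 8.035e-05.
t = (4.249 − 0.01990)/8.035e-05 = 52600 days.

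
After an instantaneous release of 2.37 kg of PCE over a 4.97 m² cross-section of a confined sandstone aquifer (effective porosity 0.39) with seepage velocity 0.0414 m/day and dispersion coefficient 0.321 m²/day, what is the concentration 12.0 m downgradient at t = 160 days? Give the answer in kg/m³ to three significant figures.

For an instantaneous plane source, C(x,t) = M/(n_e·A·√(4πDt)) · exp(−(x−vt)²/(4Dt)), with n_e·A the pore (flow) area.
Plume center vt = 0.0414 × 160 = 6.624 m, so the well at 12.0 m is 5.376 m downgradient of the peak.
√(4πDt) = 25.40 m, giving peak height M/(n_e·A·√(4πDt)) = 2.37/(0.39 × 4.97 × 25.40) = 0.04814 kg/m³.
(x−vt)²/(4Dt) = (5.376)²/(4 × 0.321 × 160) = 0.1407; exp(−0.1407) = 0.8687.
C = 0.04814 × 0.8687 = 0.0418 kg/m³.

0.0418 kg/m³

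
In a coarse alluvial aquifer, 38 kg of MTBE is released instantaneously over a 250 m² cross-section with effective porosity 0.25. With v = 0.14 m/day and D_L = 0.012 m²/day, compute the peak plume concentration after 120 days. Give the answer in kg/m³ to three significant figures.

0.143 kg/m³

The peak of an instantaneous 1D plume sits at x = vt; there the Gaussian factor is 1 and C_max = M/(n_e·A·√(4πDt)), where n_e·A is the pore area the mass is dissolved in.
√(4πDt) = √(4π × 0.012 × 120) = 4.254 m, so C_max = 38/(0.25 × 250 × 4.254) = 0.143 kg/m³.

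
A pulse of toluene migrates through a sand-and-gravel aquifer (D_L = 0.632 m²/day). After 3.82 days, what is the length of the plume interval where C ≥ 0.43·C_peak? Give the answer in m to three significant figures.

5.71 m

The plume is Gaussian with σ = √(2Dt) = √(2 × 0.632 × 3.82) = 2.197 m.
C/C_peak = exp(−Δx²/(2σ²)) = 0.43 ⇒ Δx = σ·√(−2 ln 0.43) = 2.197 × 1.299 = 2.854 m.
Width = 2Δx = 5.71 m.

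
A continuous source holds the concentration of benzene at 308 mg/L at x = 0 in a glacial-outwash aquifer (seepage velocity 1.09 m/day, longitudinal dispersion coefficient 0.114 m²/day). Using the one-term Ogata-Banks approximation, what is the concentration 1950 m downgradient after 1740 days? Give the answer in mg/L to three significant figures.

1.13 mg/L

For a continuous step input, C/C₀ ≈ ½·erfc((x−vt)/(2√(Dt))).
vt = 1.09 × 1740 = 1896.6 m and 2√(Dt) = 2√(0.114 × 1740) = 28.17 m.
Argument (x−vt)/(2√(Dt)) = (1950 − 1896.6)/28.17 = 1.896; ½·erfc(1.896) = 0.003666.
C = 308 × 0.003666 = 1.13 mg/L.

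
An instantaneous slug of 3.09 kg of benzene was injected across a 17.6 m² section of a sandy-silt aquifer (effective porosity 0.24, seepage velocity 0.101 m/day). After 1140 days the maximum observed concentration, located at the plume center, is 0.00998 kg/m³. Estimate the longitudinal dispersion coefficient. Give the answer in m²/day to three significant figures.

At the plume center C_max = M/(n_e·A·√(4πDt)), so D = M²/(4πt·(n_e·A·C_max)²).
n_e·A·C_max = 0.24 × 17.6 × 0.00998 = 0.04216 kg/m.
D = 3.09²/(4π × 1140 × 0.04216²) = 0.375 m²/day.

0.375 m²/day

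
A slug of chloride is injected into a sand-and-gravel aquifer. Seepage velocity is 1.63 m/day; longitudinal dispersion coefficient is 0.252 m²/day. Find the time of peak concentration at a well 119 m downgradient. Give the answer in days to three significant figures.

72.9 days

For the 1D instantaneous-source solution, setting ∂C/∂t = 0 at fixed x gives v²t² + 2Dt − x² = 0, so t = (√(D² + v²x²) − D)/v².
√(D² + v²x²) = √(0.252² + 1.63² × 119²) = 194.0; v² = 2.6569.
t = (194.0 − 0.252)/2.6569 = 72.9 days (vs. the pure-advection estimate x/v = 73.0 d).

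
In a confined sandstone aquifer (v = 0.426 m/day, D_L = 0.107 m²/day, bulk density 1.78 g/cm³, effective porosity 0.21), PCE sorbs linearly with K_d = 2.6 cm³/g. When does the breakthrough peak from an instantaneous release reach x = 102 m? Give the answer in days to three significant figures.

5500 days

Retardation factor R = 1 + ρ_b·K_d/n = 1 + 1.78 × 2.6/0.21 = 23.04.
Sorption retards both mechanisms: v_R = v/R = 0.01849 m/day, D_R = D/R = 0.004644 m²/day.
Peak time from v_R²t² + 2D_R t − x² = 0: t = (√(D_R² + v_R²x²) − D_R)/v_R².
√(D_R² + v_R²x²) = √(0.004644² + 0.01849² × 102²) = 1.886; v_R² = 0.0003419.
t = (1.886 − 0.004644)/0.0003419 = 5500 days.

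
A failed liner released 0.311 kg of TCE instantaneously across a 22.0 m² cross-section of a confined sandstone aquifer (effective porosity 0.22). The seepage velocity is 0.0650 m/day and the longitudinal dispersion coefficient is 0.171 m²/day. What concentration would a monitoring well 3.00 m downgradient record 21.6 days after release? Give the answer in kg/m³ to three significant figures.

For an instantaneous plane source, C(x,t) = M/(n_e·A·√(4πDt)) · exp(−(x−vt)²/(4Dt)), with n_e·A the pore (flow) area.
Plume center vt = 0.0650 × 21.6 = 1.404 m, so the well at 3.00 m is 1.596 m downgradient of the peak.
√(4πDt) = 6.813 m, giving peak height M/(n_e·A·√(4πDt)) = 0.311/(0.22 × 22.0 × 6.813) = 0.009431 kg/m³.
(x−vt)²/(4Dt) = (1.596)²/(4 × 0.171 × 21.6) = 0.1724; exp(−0.1724) = 0.8416.
C = 0.009431 × 0.8416 = 0.00794 kg/m³.

0.00794 kg/m³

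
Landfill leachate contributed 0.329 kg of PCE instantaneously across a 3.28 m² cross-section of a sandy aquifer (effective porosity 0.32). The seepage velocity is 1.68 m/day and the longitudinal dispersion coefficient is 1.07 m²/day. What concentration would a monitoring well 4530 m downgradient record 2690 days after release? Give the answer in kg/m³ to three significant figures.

0.00163 kg/m³

For an instantaneous plane source, C(x,t) = M/(n_e·A·√(4πDt)) · exp(−(x−vt)²/(4Dt)), with n_e·A the pore (flow) area.
Plume center vt = 1.68 × 2690 = 4519.2 m, so the well at 4530 m is 10.8 m downgradient of the peak.
√(4πDt) = 190.2 m, giving peak height M/(n_e·A·√(4πDt)) = 0.329/(0.32 × 3.28 × 190.2) = 0.001648 kg/m³.
(x−vt)²/(4Dt) = (10.8)²/(4 × 1.07 × 2690) = 0.01013; exp(−0.01013) = 0.9899.
C = 0.001648 × 0.9899 = 0.00163 kg/m³.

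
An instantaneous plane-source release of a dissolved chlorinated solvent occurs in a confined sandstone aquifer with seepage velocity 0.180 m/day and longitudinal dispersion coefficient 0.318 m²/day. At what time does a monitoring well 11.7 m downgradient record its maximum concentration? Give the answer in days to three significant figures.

For the 1D instantaneous-source solution, setting ∂C/∂t = 0 at fixed x gives v²t² + 2Dt − x² = 0, so t = (√(D² + v²x²) − D)/v².
√(D² + v²x²) = √(0.318² + 0.180² × 11.7²) = 2.130; v² = 0.0324.
t = (2.130 − 0.318)/0.0324 = 55.9 days (vs. the pure-advection estimate x/v = 65.0 d).

55.9 days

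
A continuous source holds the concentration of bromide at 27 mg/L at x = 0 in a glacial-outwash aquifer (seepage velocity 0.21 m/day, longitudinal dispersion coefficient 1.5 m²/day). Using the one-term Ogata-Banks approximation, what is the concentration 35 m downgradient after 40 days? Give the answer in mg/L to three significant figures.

0.205 mg/L

For a continuous step input, C/C₀ ≈ ½·erfc((x−vt)/(2√(Dt))).
vt = 0.21 × 40 = 8.4 m and 2√(Dt) = 2√(1.5 × 40) = 15.49 m.
Argument (x−vt)/(2√(Dt)) = (35 − 8.4)/15.49 = 1.717; ½·erfc(1.717) = 0.007587.
C = 27 × 0.007587 = 0.205 mg/L.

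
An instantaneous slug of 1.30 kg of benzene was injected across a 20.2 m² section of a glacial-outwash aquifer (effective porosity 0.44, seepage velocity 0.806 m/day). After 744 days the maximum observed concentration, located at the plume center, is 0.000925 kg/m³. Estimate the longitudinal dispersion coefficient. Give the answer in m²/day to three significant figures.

At the plume center C_max = M/(n_e·A·√(4πDt)), so D = M²/(4πt·(n_e·A·C_max)²).
n_e·A·C_max = 0.44 × 20.2 × 0.000925 = 0.008221 kg/m.
D = 1.30²/(4π × 744 × 0.008221²) = 2.67 m²/day.

2.67 m²/day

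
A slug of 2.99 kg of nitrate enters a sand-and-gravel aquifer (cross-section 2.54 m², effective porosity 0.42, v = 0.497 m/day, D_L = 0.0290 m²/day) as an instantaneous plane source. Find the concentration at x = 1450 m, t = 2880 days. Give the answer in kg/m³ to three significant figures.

For an instantaneous plane source, C(x,t) = M/(n_e·A·√(4πDt)) · exp(−(x−vt)²/(4Dt)), with n_e·A the pore (flow) area.
Plume center vt = 0.497 × 2880 = 1431.36 m, so the well at 1450 m is 18.64 m downgradient of the peak.
√(4πDt) = 32.40 m, giving peak height M/(n_e·A·√(4πDt)) = 2.99/(0.42 × 2.54 × 32.40) = 0.08651 kg/m³.
(x−vt)²/(4Dt) = (18.64)²/(4 × 0.0290 × 2880) = 1.040; exp(−1.040) = 0.3535.
C = 0.08651 × 0.3535 = 0.0306 kg/m³.

0.0306 kg/m³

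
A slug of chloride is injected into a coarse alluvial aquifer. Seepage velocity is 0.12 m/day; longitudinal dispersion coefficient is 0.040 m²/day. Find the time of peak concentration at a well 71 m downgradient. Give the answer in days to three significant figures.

For the 1D instantaneous-source solution, setting ∂C/∂t = 0 at fixed x gives v²t² + 2Dt − x² = 0, so t = (√(D² + v²x²) − D)/v².
√(D² + v²x²) = √(0.040² + 0.12² × 71²) = 8.520; v² = 0.0144.
t = (8.520 − 0.040)/0.0144 = 589 days (vs. the pure-advection estimate x/v = 592 d).

589 days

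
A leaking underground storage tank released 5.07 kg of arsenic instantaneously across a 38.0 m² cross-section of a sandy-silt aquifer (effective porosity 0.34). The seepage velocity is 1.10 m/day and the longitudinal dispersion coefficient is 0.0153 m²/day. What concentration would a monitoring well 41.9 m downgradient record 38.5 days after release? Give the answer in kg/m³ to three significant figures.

For an instantaneous plane source, C(x,t) = M/(n_e·A·√(4πDt)) · exp(−(x−vt)²/(4Dt)), with n_e·A the pore (flow) area.
Plume center vt = 1.10 × 38.5 = 42.35 m, so the well at 41.9 m is 0.45 m upgradient of the peak.
√(4πDt) = 2.721 m, giving peak height M/(n_e·A·√(4πDt)) = 5.07/(0.34 × 38.0 × 2.721) = 0.1442 kg/m³.
(x−vt)²/(4Dt) = (-0.45)²/(4 × 0.0153 × 38.5) = 0.08594; exp(−0.08594) = 0.9176.
C = 0.1442 × 0.9176 = 0.132 kg/m³.

0.132 kg/m³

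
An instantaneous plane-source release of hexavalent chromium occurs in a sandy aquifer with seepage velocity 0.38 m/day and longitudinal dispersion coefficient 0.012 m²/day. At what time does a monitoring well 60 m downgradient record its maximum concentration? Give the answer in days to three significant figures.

For the 1D instantaneous-source solution, setting ∂C/∂t = 0 at fixed x gives v²t² + 2Dt − x² = 0, so t = (√(D² + v²x²) − D)/v².
√(D² + v²x²) = √(0.012² + 0.38² × 60²) = 22.80; v² = 0.1444.
t = (22.80 − 0.012)/0.1444 = 158 days (vs. the pure-advection estimate x/v = 158 d).

158 days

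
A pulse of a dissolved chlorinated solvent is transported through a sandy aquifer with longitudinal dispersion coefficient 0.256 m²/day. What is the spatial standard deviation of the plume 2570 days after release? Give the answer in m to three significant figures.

36.3 m

Dispersive spreading gives a Gaussian with σ² = 2Dt; advection only shifts the center.
σ = √(2 × 0.256 × 2570) = 36.3 m.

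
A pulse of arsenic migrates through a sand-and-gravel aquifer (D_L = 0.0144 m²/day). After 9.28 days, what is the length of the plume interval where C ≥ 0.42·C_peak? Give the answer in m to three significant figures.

The plume is Gaussian with σ = √(2Dt) = √(2 × 0.0144 × 9.28) = 0.5170 m.
C/C_peak = exp(−Δx²/(2σ²)) = 0.42 ⇒ Δx = σ·√(−2 ln 0.42) = 0.5170 × 1.317 = 0.6809 m.
Width = 2Δx = 1.36 m.

1.36 m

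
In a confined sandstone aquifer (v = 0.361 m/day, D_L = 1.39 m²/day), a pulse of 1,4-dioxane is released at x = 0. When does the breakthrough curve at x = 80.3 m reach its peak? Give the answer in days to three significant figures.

212 days

For the 1D instantaneous-source solution, setting ∂C/∂t = 0 at fixed x gives v²t² + 2Dt − x² = 0, so t = (√(D² + v²x²) − D)/v².
√(D² + v²x²) = √(1.39² + 0.361² × 80.3²) = 29.02; v² = 0.130321.
t = (29.02 − 1.39)/0.130321 = 212 days (vs. the pure-advection estimate x/v = 222 d).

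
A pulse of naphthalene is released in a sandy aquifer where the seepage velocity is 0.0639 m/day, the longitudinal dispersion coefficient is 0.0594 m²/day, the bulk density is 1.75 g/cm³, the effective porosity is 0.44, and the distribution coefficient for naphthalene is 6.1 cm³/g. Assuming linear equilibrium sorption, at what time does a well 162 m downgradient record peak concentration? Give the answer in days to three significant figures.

63700 days

Retardation factor R = 1 + ρ_b·K_d/n = 1 + 1.75 × 6.1/0.44 = 25.26.
Sorption retards both mechanisms: v_R = v/R = 0.002530 m/day, D_R = D/R = 0.002352 m²/day.
Peak time from v_R²t² + 2D_R t − x² = 0: t = (√(D_R² + v_R²x²) − D_R)/v_R².
√(D_R² + v_R²x²) = √(0.002352² + 0.002530² × 162²) = 0.4099; v_R² = 6.401e-06.
t = (0.4099 − 0.002352)/6.401e-06 = 63700 days.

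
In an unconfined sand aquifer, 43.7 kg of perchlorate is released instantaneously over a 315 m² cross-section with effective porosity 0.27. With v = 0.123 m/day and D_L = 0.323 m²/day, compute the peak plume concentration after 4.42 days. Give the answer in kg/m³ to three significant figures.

0.121 kg/m³

The peak of an instantaneous 1D plume sits at x = vt; there the Gaussian factor is 1 and C_max = M/(n_e·A·√(4πDt)), where n_e·A is the pore area the mass is dissolved in.
√(4πDt) = √(4π × 0.323 × 4.42) = 4.236 m, so C_max = 43.7/(0.27 × 315 × 4.236) = 0.121 kg/m³.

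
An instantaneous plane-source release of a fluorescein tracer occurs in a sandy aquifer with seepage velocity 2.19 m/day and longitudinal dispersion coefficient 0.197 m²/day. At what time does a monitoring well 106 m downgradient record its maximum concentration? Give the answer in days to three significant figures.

48.4 days

For the 1D instantaneous-source solution, setting ∂C/∂t = 0 at fixed x gives v²t² + 2Dt − x² = 0, so t = (√(D² + v²x²) − D)/v².
√(D² + v²x²) = √(0.197² + 2.19² × 106²) = 232.1; v² = 4.7961.
t = (232.1 − 0.197)/4.7961 = 48.4 days (vs. the pure-advection estimate x/v = 48.4 d).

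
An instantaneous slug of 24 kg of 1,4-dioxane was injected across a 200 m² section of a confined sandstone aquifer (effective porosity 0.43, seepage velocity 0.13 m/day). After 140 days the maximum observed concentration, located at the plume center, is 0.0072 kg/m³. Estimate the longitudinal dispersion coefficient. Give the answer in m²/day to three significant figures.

0.854 m²/day

At the plume center C_max = M/(n_e·A·√(4πDt)), so D = M²/(4πt·(n_e·A·C_max)²).
n_e·A·C_max = 0.43 × 200 × 0.0072 = 0.6192 kg/m.
D = 24²/(4π × 140 × 0.6192²) = 0.854 m²/day.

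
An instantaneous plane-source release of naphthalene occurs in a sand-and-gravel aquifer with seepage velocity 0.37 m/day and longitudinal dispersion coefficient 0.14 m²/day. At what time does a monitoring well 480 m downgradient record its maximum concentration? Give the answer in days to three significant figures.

1300 days

For the 1D instantaneous-source solution, setting ∂C/∂t = 0 at fixed x gives v²t² + 2Dt − x² = 0, so t = (√(D² + v²x²) − D)/v².
√(D² + v²x²) = √(0.14² + 0.37² × 480²) = 177.6; v² = 0.1369.
t = (177.6 − 0.14)/0.1369 = 1300 days (vs. the pure-advection estimate x/v = 1300 d).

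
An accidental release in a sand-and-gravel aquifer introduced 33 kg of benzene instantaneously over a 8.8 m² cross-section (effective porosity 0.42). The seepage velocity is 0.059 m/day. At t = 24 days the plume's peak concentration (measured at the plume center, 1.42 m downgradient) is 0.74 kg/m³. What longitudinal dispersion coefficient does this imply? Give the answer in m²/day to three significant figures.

0.483 m²/day

At the plume center C_max = M/(n_e·A·√(4πDt)), so D = M²/(4πt·(n_e·A·C_max)²).
n_e·A·C_max = 0.42 × 8.8 × 0.74 = 2.735 kg/m.
D = 33²/(4π × 24 × 2.735²) = 0.483 m²/day.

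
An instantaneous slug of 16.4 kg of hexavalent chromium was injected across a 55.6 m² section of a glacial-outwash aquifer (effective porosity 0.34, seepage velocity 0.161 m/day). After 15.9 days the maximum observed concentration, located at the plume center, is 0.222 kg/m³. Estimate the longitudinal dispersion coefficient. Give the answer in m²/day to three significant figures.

At the plume center C_max = M/(n_e·A·√(4πDt)), so D = M²/(4πt·(n_e·A·C_max)²).
n_e·A·C_max = 0.34 × 55.6 × 0.222 = 4.197 kg/m.
D = 16.4²/(4π × 15.9 × 4.197²) = 0.0764 m²/day.

0.0764 m²/day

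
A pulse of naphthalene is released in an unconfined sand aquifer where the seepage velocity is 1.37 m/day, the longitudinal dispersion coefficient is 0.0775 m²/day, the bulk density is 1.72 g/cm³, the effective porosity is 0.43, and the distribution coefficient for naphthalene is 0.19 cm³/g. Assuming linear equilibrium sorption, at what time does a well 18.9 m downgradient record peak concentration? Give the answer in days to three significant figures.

Retardation factor R = 1 + ρ_b·K_d/n = 1 + 1.72 × 0.19/0.43 = 1.760.
Sorption retards both mechanisms: v_R = v/R = 0.7784 m/day, D_R = D/R = 0.04403 m²/day.
Peak time from v_R²t² + 2D_R t − x² = 0: t = (√(D_R² + v_R²x²) − D_R)/v_R².
√(D_R² + v_R²x²) = √(0.04403² + 0.7784² × 18.9²) = 14.71; v_R² = 0.6059.
t = (14.71 − 0.04403)/0.6059 = 24.2 days.

24.2 days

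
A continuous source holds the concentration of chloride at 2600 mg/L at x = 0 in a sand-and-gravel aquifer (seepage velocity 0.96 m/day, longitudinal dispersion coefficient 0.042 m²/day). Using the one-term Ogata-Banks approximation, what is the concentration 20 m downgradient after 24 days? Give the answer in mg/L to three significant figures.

2560 mg/L

For a continuous step input, C/C₀ ≈ ½·erfc((x−vt)/(2√(Dt))).
vt = 0.96 × 24 = 23.04 m and 2√(Dt) = 2√(0.042 × 24) = 2.008 m.
Argument (x−vt)/(2√(Dt)) = (20 − 23.04)/2.008 = -1.514; ½·erfc(-1.514) = 0.9839.
C = 2600 × 0.9839 = 2560 mg/L.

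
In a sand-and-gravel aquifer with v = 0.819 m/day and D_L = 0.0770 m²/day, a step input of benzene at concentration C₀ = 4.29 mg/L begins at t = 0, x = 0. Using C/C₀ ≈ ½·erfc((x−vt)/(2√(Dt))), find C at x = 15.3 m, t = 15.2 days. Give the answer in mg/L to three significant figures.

For a continuous step input, C/C₀ ≈ ½·erfc((x−vt)/(2√(Dt))).
vt = 0.819 × 15.2 = 12.4488 m and 2√(Dt) = 2√(0.0770 × 15.2) = 2.164 m.
Argument (x−vt)/(2√(Dt)) = (15.3 − 12.4488)/2.164 = 1.318; ½·erfc(1.318) = 0.03117.
C = 4.29 × 0.03117 = 0.134 mg/L.

0.134 mg/L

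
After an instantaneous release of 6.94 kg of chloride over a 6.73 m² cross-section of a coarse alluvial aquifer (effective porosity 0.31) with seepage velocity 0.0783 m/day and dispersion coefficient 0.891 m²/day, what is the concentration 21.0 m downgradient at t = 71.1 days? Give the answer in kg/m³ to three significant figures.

For an instantaneous plane source, C(x,t) = M/(n_e·A·√(4πDt)) · exp(−(x−vt)²/(4Dt)), with n_e·A the pore (flow) area.
Plume center vt = 0.0783 × 71.1 = 5.56713 m, so the well at 21.0 m is 15.43287 m downgradient of the peak.
√(4πDt) = 28.21 m, giving peak height M/(n_e·A·√(4πDt)) = 6.94/(0.31 × 6.73 × 28.21) = 0.1179 kg/m³.
(x−vt)²/(4Dt) = (15.43287)²/(4 × 0.891 × 71.1) = 0.9399; exp(−0.9399) = 0.3907.
C = 0.1179 × 0.3907 = 0.0461 kg/m³.

0.0461 kg/m³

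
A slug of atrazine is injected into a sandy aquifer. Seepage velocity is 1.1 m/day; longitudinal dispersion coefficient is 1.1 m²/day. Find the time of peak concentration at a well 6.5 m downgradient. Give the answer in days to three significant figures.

For the 1D instantaneous-source solution, setting ∂C/∂t = 0 at fixed x gives v²t² + 2Dt − x² = 0, so t = (√(D² + v²x²) − D)/v².
√(D² + v²x²) = √(1.1² + 1.1² × 6.5²) = 7.234; v² = 1.21.
t = (7.234 − 1.1)/1.21 = 5.07 days (vs. the pure-advection estimate x/v = 5.91 d).

5.07 days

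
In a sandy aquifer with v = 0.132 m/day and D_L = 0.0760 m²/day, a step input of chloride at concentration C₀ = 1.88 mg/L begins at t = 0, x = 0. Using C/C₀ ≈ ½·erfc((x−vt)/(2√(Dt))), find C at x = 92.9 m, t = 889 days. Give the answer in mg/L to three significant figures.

For a continuous step input, C/C₀ ≈ ½·erfc((x−vt)/(2√(Dt))).
vt = 0.132 × 889 = 117.348 m and 2√(Dt) = 2√(0.0760 × 889) = 16.44 m.
Argument (x−vt)/(2√(Dt)) = (92.9 − 117.348)/16.44 = -1.487; ½·erfc(-1.487) = 0.9823.
C = 1.88 × 0.9823 = 1.85 mg/L.

1.85 mg/L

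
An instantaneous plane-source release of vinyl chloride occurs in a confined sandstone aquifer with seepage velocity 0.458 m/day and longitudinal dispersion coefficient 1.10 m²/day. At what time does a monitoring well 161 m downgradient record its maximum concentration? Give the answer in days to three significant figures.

346 days

For the 1D instantaneous-source solution, setting ∂C/∂t = 0 at fixed x gives v²t² + 2Dt − x² = 0, so t = (√(D² + v²x²) − D)/v².
√(D² + v²x²) = √(1.10² + 0.458² × 161²) = 73.75; v² = 0.209764.
t = (73.75 − 1.10)/0.209764 = 346 days (vs. the pure-advection estimate x/v = 352 d).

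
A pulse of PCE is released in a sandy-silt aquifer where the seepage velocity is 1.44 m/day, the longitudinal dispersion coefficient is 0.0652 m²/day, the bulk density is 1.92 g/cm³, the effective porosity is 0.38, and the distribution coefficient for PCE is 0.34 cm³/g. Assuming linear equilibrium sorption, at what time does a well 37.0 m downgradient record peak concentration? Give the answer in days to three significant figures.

69.7 days

Retardation factor R = 1 + ρ_b·K_d/n = 1 + 1.92 × 0.34/0.38 = 2.718.
Sorption retards both mechanisms: v_R = v/R = 0.5298 m/day, D_R = D/R = 0.02399 m²/day.
Peak time from v_R²t² + 2D_R t − x² = 0: t = (√(D_R² + v_R²x²) − D_R)/v_R².
√(D_R² + v_R²x²) = √(0.02399² + 0.5298² × 37.0²) = 19.60; v_R² = 0.2807.
t = (19.60 − 0.02399)/0.2807 = 69.7 days.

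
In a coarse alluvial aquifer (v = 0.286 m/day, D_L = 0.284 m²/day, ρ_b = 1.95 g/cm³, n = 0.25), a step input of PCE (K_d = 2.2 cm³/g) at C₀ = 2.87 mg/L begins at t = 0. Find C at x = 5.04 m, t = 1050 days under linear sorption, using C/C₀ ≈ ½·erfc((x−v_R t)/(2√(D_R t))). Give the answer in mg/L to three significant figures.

2.81 mg/L

Retardation factor R = 1 + ρ_b·K_d/n = 1 + 1.95 × 2.2/0.25 = 18.16.
Sorption retards both mechanisms: v_R = v/R = 0.01575 m/day, D_R = D/R = 0.01564 m²/day.
v_R·t = 0.01575 × 1050 = 16.5375 m; 2√(D_R t) = 8.105 m; argument = (5.04 − 16.5375)/8.105 = -1.419.
C = C₀ × ½·erfc(-1.419) = 2.87 × 0.9776 = 2.81 mg/L.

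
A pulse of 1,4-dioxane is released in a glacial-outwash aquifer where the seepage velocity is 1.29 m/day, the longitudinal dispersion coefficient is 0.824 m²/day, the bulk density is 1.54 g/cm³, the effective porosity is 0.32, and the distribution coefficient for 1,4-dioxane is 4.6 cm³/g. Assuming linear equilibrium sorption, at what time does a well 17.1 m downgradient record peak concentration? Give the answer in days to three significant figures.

295 days

Retardation factor R = 1 + ρ_b·K_d/n = 1 + 1.54 × 4.6/0.32 = 23.14.
Sorption retards both mechanisms: v_R = v/R = 0.05575 m/day, D_R = D/R = 0.03561 m²/day.
Peak time from v_R²t² + 2D_R t − x² = 0: t = (√(D_R² + v_R²x²) − D_R)/v_R².
√(D_R² + v_R²x²) = √(0.03561² + 0.05575² × 17.1²) = 0.9540; v_R² = 0.003108.
t = (0.9540 − 0.03561)/0.003108 = 295 days.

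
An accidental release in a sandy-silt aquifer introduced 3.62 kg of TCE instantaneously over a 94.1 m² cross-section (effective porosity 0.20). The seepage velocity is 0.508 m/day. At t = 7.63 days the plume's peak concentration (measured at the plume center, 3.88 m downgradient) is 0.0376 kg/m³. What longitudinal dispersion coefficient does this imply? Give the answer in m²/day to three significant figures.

At the plume center C_max = M/(n_e·A·√(4πDt)), so D = M²/(4πt·(n_e·A·C_max)²).
n_e·A·C_max = 0.20 × 94.1 × 0.0376 = 0.7076 kg/m.
D = 3.62²/(4π × 7.63 × 0.7076²) = 0.273 m²/day.

0.273 m²/day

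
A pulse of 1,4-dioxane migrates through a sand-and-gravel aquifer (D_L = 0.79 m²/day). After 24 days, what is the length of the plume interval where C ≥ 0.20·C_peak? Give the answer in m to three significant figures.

The plume is Gaussian with σ = √(2Dt) = √(2 × 0.79 × 24) = 6.158 m.
C/C_peak = exp(−Δx²/(2σ²)) = 0.20 ⇒ Δx = σ·√(−2 ln 0.20) = 6.158 × 1.794 = 11.05 m.
Width = 2Δx = 22.1 m.

22.1 m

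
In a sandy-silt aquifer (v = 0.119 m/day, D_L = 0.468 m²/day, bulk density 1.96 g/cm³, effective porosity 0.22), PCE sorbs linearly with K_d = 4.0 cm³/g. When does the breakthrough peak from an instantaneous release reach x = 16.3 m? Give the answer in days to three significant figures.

3950 days

Retardation factor R = 1 + ρ_b·K_d/n = 1 + 1.96 × 4.0/0.22 = 36.64.
Sorption retards both mechanisms: v_R = v/R = 0.003248 m/day, D_R = D/R = 0.01277 m²/day.
Peak time from v_R²t² + 2D_R t − x² = 0: t = (√(D_R² + v_R²x²) − D_R)/v_R².
√(D_R² + v_R²x²) = √(0.01277² + 0.003248² × 16.3²) = 0.05446; v_R² = 1.055e-05.
t = (0.05446 − 0.01277)/1.055e-05 = 3950 days.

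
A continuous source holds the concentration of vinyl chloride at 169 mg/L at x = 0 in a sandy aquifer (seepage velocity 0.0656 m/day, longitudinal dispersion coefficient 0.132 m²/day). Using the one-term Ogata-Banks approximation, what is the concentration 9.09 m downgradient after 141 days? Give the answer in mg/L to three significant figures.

86.3 mg/L

For a continuous step input, C/C₀ ≈ ½·erfc((x−vt)/(2√(Dt))).
vt = 0.0656 × 141 = 9.2496 m and 2√(Dt) = 2√(0.132 × 141) = 8.628 m.
Argument (x−vt)/(2√(Dt)) = (9.09 − 9.2496)/8.628 = -0.01850; ½·erfc(-0.01850) = 0.5104.
C = 169 × 0.5104 = 86.3 mg/L.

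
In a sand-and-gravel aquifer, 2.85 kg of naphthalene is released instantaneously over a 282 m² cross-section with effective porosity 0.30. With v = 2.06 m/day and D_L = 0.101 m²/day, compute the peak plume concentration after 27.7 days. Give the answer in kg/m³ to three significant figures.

0.00568 kg/m³

The peak of an instantaneous 1D plume sits at x = vt; there the Gaussian factor is 1 and C_max = M/(n_e·A·√(4πDt)), where n_e·A is the pore area the mass is dissolved in.
√(4πDt) = √(4π × 0.101 × 27.7) = 5.929 m, so C_max = 2.85/(0.30 × 282 × 5.929) = 0.00568 kg/m³.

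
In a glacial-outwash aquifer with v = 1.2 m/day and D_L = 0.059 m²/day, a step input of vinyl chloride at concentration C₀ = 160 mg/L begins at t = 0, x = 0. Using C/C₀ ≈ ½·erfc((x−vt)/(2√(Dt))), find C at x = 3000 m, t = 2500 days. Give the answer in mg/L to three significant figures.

For a continuous step input, C/C₀ ≈ ½·erfc((x−vt)/(2√(Dt))).
vt = 1.2 × 2500 = 3000 m and 2√(Dt) = 2√(0.059 × 2500) = 24.29 m.
Argument (x−vt)/(2√(Dt)) = (3000 − 3000)/24.29 = 0; ½·erfc(0) = 0.5000.
C = 160 × 0.5000 = 80.0 mg/L.

80.0 mg/L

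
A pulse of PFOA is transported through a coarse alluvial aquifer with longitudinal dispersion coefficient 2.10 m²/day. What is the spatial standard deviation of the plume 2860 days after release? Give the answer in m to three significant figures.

110 m

Dispersive spreading gives a Gaussian with σ² = 2Dt; advection only shifts the center.
σ = √(2 × 2.10 × 2860) = 110 m.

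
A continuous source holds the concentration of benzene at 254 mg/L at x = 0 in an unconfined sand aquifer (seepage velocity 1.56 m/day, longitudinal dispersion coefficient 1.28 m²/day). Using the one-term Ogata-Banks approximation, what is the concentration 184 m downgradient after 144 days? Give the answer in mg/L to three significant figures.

250 mg/L

For a continuous step input, C/C₀ ≈ ½·erfc((x−vt)/(2√(Dt))).
vt = 1.56 × 144 = 224.64 m and 2√(Dt) = 2√(1.28 × 144) = 27.15 m.
Argument (x−vt)/(2√(Dt)) = (184 − 224.64)/27.15 = -1.497; ½·erfc(-1.497) = 0.9829.
C = 254 × 0.9829 = 250 mg/L.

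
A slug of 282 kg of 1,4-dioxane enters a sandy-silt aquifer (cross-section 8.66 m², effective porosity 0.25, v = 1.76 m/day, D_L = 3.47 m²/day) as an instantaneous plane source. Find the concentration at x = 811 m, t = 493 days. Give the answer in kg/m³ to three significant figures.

For an instantaneous plane source, C(x,t) = M/(n_e·A·√(4πDt)) · exp(−(x−vt)²/(4Dt)), with n_e·A the pore (flow) area.
Plume center vt = 1.76 × 493 = 867.68 m, so the well at 811 m is 56.68 m upgradient of the peak.
√(4πDt) = 146.6 m, giving peak height M/(n_e·A·√(4πDt)) = 282/(0.25 × 8.66 × 146.6) = 0.8885 kg/m³.
(x−vt)²/(4Dt) = (-56.68)²/(4 × 3.47 × 493) = 0.4695; exp(−0.4695) = 0.6253.
C = 0.8885 × 0.6253 = 0.556 kg/m³.

0.556 kg/m³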